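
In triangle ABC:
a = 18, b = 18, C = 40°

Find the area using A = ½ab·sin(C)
A = ½·a·b·sin(C) = ½·18·18·sin(40°)
sin(40°) ≈ 0.642788
A ≈ ½·324·0.642788 = 162·0.642788 ≈ 104.132

Area = 104.1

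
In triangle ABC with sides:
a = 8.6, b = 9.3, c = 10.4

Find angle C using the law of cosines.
c² = a² + b² − 2ab·cos(C)  ⇒  cos(C) = (a² + b² − c²)/(2ab)
cos(C) = (8.6² + 9.3² − 10.4²)/(2·8.6·9.3) = (73.96 + 86.49 − 108.16)/159.96 = 52.29/159.96 ≈ 0.326894
C = arccos(0.326894) ≈ 70.9196°

C = 70.92°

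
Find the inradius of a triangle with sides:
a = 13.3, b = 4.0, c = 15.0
r = Area/s where s is the semi-perimeter.
s = (13.3 + 4.0 + 15.0)/2 = 32.3/2 = 16.15
Area = √(s(s−a)(s−b)(s−c)) = √(16.15·2.85·12.15·1.15) ≈ √643.119 ≈ 25.3598
r ≈ 25.3598/16.15 ≈ 1.57027

r = 1.57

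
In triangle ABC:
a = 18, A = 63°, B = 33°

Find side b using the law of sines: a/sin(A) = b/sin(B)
a/sin(A) = b/sin(B)  ⇒  b = a·sin(B)/sin(A) = 18·sin(33°)/sin(63°)
sin(33°) ≈ 0.544639, sin(63°) ≈ 0.891007
b ≈ 18·0.544639/0.891007 ≈ 9.8035/0.891007 ≈ 11.0027

b = 11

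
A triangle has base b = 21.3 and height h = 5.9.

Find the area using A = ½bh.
A = ½·b·h = ½·21.3·5.9 = ½·125.67 = 62.835

Area = 62.835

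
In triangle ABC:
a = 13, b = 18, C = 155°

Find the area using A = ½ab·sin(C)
A = ½·a·b·sin(C) = ½·13·18·sin(155°)
sin(155°) ≈ 0.422618
A ≈ ½·234·0.422618 = 117·0.422618 ≈ 49.4463

Area = 49.45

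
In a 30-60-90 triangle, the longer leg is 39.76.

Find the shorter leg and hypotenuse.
In a 30-60-90 triangle the sides are in ratio 1 : √3 : 2, so short leg = long leg/√3 and hypotenuse = 2·(short leg).
Short leg = 39.76/√3 ≈ 39.76/1.73205 ≈ 22.9554
Hypotenuse = 2·22.9554 ≈ 45.9109

Short leg = 22.96, Hypotenuse = 45.91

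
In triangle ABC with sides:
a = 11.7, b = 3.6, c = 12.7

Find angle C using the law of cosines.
c² = a² + b² − 2ab·cos(C)  ⇒  cos(C) = (a² + b² − c²)/(2ab)
cos(C) = (11.7² + 3.6² − 12.7²)/(2·11.7·3.6) = (136.89 + 12.96 − 161.29)/84.24 = -11.44/84.24 ≈ -0.135802
C = arccos(-0.135802) ≈ 97.805°

C = 97.81°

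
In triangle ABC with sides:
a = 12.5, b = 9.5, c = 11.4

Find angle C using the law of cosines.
c² = a² + b² − 2ab·cos(C)  ⇒  cos(C) = (a² + b² − c²)/(2ab)
cos(C) = (12.5² + 9.5² − 11.4²)/(2·12.5·9.5) = (156.25 + 90.25 − 129.96)/237.5 = 116.54/237.5 ≈ 0.490695
C = arccos(0.490695) ≈ 60.6137°

C = 60.61°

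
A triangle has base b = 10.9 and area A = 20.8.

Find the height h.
A = ½·b·h  ⇒  h = 2A/b = 2·20.8/10.9 = 41.6/10.9 ≈ 3.81651

h = 3.817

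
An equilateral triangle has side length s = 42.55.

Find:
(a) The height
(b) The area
(a) The height splits the triangle into two 30-60-90 halves: h = s·√3/2 = 42.55·1.73205/2 ≈ 73.6988/2 ≈ 36.8494
(b) Area = (√3/4)·s² = (√3/4)·42.55² = (√3/4)·1810.5025 ≈ 0.433013·1810.5025 ≈ 783.971

Height = 36.85, Area = 784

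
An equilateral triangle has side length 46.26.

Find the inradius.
r = Area/s with s the semi-perimeter.
Area = (√3/4)·46.26² = (√3/4)·2139.9876 ≈ 0.433013·2139.9876 ≈ 926.642
s = 3·46.26/2 = 69.39
r ≈ 926.642/69.39 ≈ 13.3541
(Equivalently r = side/(2√3) = 46.26/3.4641 ≈ 13.3541.)

r = 13.35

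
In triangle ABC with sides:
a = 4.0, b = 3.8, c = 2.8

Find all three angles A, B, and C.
Law of cosines for each angle (a² = 16, b² = 14.44, c² = 7.84):
cos(A) = (b² + c² − a²)/(2bc) = (14.44 + 7.84 − 16)/(2·3.8·2.8) = 6.28/21.28 ≈ 0.295113  ⇒  A ≈ 72.8357°
cos(B) = (a² + c² − b²)/(2ac) = (16 + 7.84 − 14.44)/(2·4.0·2.8) = 9.4/22.4 ≈ 0.419643  ⇒  B ≈ 65.188°
cos(C) = (a² + b² − c²)/(2ab) = (16 + 14.44 − 7.84)/(2·4.0·3.8) = 22.6/30.4 ≈ 0.743421  ⇒  C ≈ 41.9763°
Check: A + B + C ≈ 180°

A = 72.84°, B = 65.19°, C = 41.98°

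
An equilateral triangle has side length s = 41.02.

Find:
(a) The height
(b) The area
(a) The height splits the triangle into two 30-60-90 halves: h = s·√3/2 = 41.02·1.73205/2 ≈ 71.0487/2 ≈ 35.5244
(b) Area = (√3/4)·s² = (√3/4)·41.02² = (√3/4)·1682.6404 ≈ 0.433013·1682.6404 ≈ 728.605

Height = 35.52, Area = 728.6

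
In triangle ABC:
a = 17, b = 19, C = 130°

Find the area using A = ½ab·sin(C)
A = ½·a·b·sin(C) = ½·17·19·sin(130°)
sin(130°) ≈ 0.766044
A ≈ ½·323·0.766044 = 161.5·0.766044 ≈ 123.716

Area = 123.7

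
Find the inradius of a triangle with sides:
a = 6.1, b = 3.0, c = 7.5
r = Area/s where s is the semi-perimeter.
s = (6.1 + 3.0 + 7.5)/2 = 16.6/2 = 8.3
Area = √(s(s−a)(s−b)(s−c)) = √(8.3·2.2·5.3·0.8) ≈ √77.4224 ≈ 8.799
r ≈ 8.799/8.3 ≈ 1.06012

r = 1.06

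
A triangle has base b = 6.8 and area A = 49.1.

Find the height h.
A = ½·b·h  ⇒  h = 2A/b = 2·49.1/6.8 = 98.2/6.8 ≈ 14.4412

h = 14.44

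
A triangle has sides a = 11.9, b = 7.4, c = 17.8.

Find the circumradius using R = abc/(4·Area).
First find the area with Heron's formula.
s = (11.9 + 7.4 + 17.8)/2 = 18.55
Area = √(s(s−a)(s−b)(s−c)) = √(18.55·6.65·11.15·0.75) ≈ √1031.58 ≈ 32.1182
abc = 11.9·7.4·17.8 = 1567.468
R = abc/(4·Area) ≈ 1567.468/(4·32.1182) = 1567.468/128.473 ≈ 12.2008

R = 12.2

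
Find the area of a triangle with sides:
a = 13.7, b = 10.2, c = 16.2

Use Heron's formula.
s = (13.7 + 10.2 + 16.2)/2 = 40.1/2 = 20.05
s − a = 6.35, s − b = 9.85, s − c = 3.85
s(s−a)(s−b)(s−c) = 20.05·6.35·9.85·3.85 ≈ 4828.2
Area = √4828.2 ≈ 69.4852

Area = 69.49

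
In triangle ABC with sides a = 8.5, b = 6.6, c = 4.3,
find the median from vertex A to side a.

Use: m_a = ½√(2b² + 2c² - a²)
m_a = ½√(2·6.6² + 2·4.3² − 8.5²) = ½√(2·43.56 + 2·18.49 − 72.25) = ½√(87.12 + 36.98 − 72.25) = ½√51.85
√51.85 ≈ 7.20069, so m_a ≈ 3.60035

m_a = 3.6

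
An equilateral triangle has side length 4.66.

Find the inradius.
r = Area/s with s the semi-perimeter.
Area = (√3/4)·4.66² = (√3/4)·21.7156 ≈ 0.433013·21.7156 ≈ 9.40313
s = 3·4.66/2 = 6.99
r ≈ 9.40313/6.99 ≈ 1.34523
(Equivalently r = side/(2√3) = 4.66/3.4641 ≈ 1.34523.)

r = 1.345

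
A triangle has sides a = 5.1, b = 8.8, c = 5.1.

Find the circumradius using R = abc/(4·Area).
First find the area with Heron's formula.
s = (5.1 + 8.8 + 5.1)/2 = 9.5
Area = √(s(s−a)(s−b)(s−c)) = √(9.5·4.4·0.7·4.4) ≈ √128.744 ≈ 11.3465
abc = 5.1·8.8·5.1 = 228.888
R = abc/(4·Area) ≈ 228.888/(4·11.3465) = 228.888/45.3862 ≈ 5.04312

R = 5.043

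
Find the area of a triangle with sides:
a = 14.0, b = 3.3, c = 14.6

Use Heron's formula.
s = (14.0 + 3.3 + 14.6)/2 = 31.9/2 = 15.95
s − a = 1.95, s − b = 12.65, s − c = 1.35
s(s−a)(s−b)(s−c) = 15.95·1.95·12.65·1.35 ≈ 531.153
Area = √531.153 ≈ 23.0468

Area = 23.05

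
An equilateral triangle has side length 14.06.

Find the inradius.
r = Area/s with s the semi-perimeter.
Area = (√3/4)·14.06² = (√3/4)·197.6836 ≈ 0.433013·197.6836 ≈ 85.5995
s = 3·14.06/2 = 21.09
r ≈ 85.5995/21.09 ≈ 4.05877
(Equivalently r = side/(2√3) = 14.06/3.4641 ≈ 4.05877.)

r = 4.059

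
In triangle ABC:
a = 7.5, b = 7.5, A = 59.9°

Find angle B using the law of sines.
a/sin(A) = b/sin(B)  ⇒  sin(B) = b·sin(A)/a = 7.5·sin(59.9°)/7.5
sin(59.9°) ≈ 0.865151
sin(B) ≈ 7.5·0.865151/7.5 ≈ 6.48864/7.5 ≈ 0.865151
B = arcsin(0.865151) ≈ 59.9°
(Since b ≤ a we need B ≤ A, so the obtuse alternative 180° − 59.9° ≈ 120.1° is rejected.)

B = 59.9°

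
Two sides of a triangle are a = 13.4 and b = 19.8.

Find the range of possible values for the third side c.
Triangle inequality: |a − b| < c < a + b
|a − b| = |13.4 − 19.8| = 6.4
a + b = 13.4 + 19.8 = 33.2

6.4 < c < 33.2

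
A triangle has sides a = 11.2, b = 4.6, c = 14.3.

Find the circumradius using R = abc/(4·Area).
First find the area with Heron's formula.
s = (11.2 + 4.6 + 14.3)/2 = 15.05
Area = √(s(s−a)(s−b)(s−c)) = √(15.05·3.85·10.45·0.75) ≈ √454.124 ≈ 21.3102
abc = 11.2·4.6·14.3 = 736.736
R = abc/(4·Area) ≈ 736.736/(4·21.3102) = 736.736/85.2408 ≈ 8.643

R = 8.643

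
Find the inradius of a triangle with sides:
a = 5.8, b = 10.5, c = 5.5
r = Area/s where s is the semi-perimeter.
s = (5.8 + 10.5 + 5.5)/2 = 21.8/2 = 10.9
Area = √(s(s−a)(s−b)(s−c)) = √(10.9·5.1·0.4·5.4) ≈ √120.074 ≈ 10.9578
r ≈ 10.9578/10.9 ≈ 1.00531

r = 1.005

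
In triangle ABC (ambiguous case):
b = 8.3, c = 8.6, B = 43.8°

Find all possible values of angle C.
b/sin(B) = c/sin(C)  ⇒  sin(C) = c·sin(B)/b = 8.6·sin(43.8°)/8.3
sin(43.8°) ≈ 0.692143
sin(C) ≈ 8.6·0.692143/8.3 ≈ 5.95243/8.3 ≈ 0.71716
Candidate 1: C₁ = arcsin(0.71716) ≈ 45.8205°  →  A = 180° − 43.8° − 45.8205° ≈ 90.3795° > 0, valid
Candidate 2: C₂ = 180° − C₁ ≈ 134.179°  →  A = 180° − 43.8° − 134.179° ≈ 2.02053° > 0, valid

C = 45.82° or C = 134.2° (two solutions)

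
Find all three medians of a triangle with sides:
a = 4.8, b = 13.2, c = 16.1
Median formula: m_a = ½√(2b² + 2c² − a²) (and cyclically). a² = 23.04, b² = 174.24, c² = 259.21.
m_a = ½√(2·174.24 + 2·259.21 − 23.04) = ½√843.86 ≈ ½·29.0493 ≈ 14.5246
m_b = ½√(2·23.04 + 2·259.21 − 174.24) = ½√390.26 ≈ ½·19.755 ≈ 9.8775
m_c = ½√(2·23.04 + 2·174.24 − 259.21) = ½√135.35 ≈ ½·11.634 ≈ 5.817

m_a = 14.52, m_b = 9.877, m_c = 5.817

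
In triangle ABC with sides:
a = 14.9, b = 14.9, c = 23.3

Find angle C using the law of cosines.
c² = a² + b² − 2ab·cos(C)  ⇒  cos(C) = (a² + b² − c²)/(2ab)
cos(C) = (14.9² + 14.9² − 23.3²)/(2·14.9·14.9) = (222.01 + 222.01 − 542.89)/444.02 = -98.87/444.02 ≈ -0.22267
C = arccos(-0.22267) ≈ 102.866°

C = 102.9°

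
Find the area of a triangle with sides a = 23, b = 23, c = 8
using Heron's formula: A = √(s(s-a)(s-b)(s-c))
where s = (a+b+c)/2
s = (23 + 23 + 8)/2 = 54/2 = 27
s − a = 4, s − b = 4, s − c = 19
s(s−a)(s−b)(s−c) = 27·4·4·19 = 8208
Area = √8208 ≈ 90.598

s = 27.0, Area = 90.6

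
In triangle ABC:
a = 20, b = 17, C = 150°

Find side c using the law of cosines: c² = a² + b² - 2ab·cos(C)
c² = 20² + 17² − 2·20·17·cos(150°)
cos(150°) ≈ -0.866025
c² ≈ 400 + 289 − 680·(-0.866025) ≈ 689 + 588.897 ≈ 1277.9
c ≈ √1277.9 ≈ 35.7477

c = 35.75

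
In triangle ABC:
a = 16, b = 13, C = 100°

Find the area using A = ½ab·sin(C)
A = ½·a·b·sin(C) = ½·16·13·sin(100°)
sin(100°) ≈ 0.984808
A ≈ ½·208·0.984808 = 104·0.984808 ≈ 102.42

Area = 102.4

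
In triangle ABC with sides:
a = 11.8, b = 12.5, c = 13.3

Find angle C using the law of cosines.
c² = a² + b² − 2ab·cos(C)  ⇒  cos(C) = (a² + b² − c²)/(2ab)
cos(C) = (11.8² + 12.5² − 13.3²)/(2·11.8·12.5) = (139.24 + 156.25 − 176.89)/295 = 118.6/295 ≈ 0.402034
C = arccos(0.402034) ≈ 66.2946°

C = 66.29°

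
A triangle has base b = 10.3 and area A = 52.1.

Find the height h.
A = ½·b·h  ⇒  h = 2A/b = 2·52.1/10.3 = 104.2/10.3 ≈ 10.1165

h = 10.12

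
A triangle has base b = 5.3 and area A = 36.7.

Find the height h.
A = ½·b·h  ⇒  h = 2A/b = 2·36.7/5.3 = 73.4/5.3 ≈ 13.8491

h = 13.85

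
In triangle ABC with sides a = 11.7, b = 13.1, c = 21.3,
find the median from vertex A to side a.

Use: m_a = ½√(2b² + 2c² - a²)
m_a = ½√(2·13.1² + 2·21.3² − 11.7²) = ½√(2·171.61 + 2·453.69 − 136.89) = ½√(343.22 + 907.38 − 136.89) = ½√1113.71
√1113.71 ≈ 33.3723, so m_a ≈ 16.6861

m_a = 16.69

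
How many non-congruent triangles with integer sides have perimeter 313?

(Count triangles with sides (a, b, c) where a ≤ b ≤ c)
Let a ≤ b ≤ c with a + b + c = 313. The only binding inequality is a + b > c, i.e. 313 − c > c, so c < 313/2; and c ≥ 313/3 since c is the largest side.
So 105 ≤ c ≤ 156. For each c, b runs from ⌈(313 − c)/2⌉ up to c (then a = 313 − b − c satisfies 1 ≤ a ≤ b automatically), giving c − ⌈(313 − c)/2⌉ + 1 choices.
Summing over c: 2 + 3 + 5 + 6 + … + 77 + 78  (52 terms, c = 105, …, 156) = 2080
Check (closed form: nearest integer to p²/48 for even p, (p+3)²/48 for odd p): (313+3)²/48 = 316²/48 = 99856/48 ≈ 2080.33 → 2080

2080 triangles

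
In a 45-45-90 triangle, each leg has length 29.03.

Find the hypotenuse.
In a 45-45-90 triangle the sides are in ratio 1 : 1 : √2, so hypotenuse = leg·√2.
Hypotenuse = 29.03·√2 ≈ 29.03·1.41421 ≈ 41.0546

Hypotenuse = 29.03√2 = 41.05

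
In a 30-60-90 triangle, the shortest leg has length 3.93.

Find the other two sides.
In a 30-60-90 triangle the sides are in ratio 1 : √3 : 2 (short leg : long leg : hypotenuse).
Long leg = 3.93·√3 ≈ 3.93·1.73205 ≈ 6.80696
Hypotenuse = 2·3.93 = 7.86

Long leg = 3.93√3 = 6.807, Hypotenuse = 7.86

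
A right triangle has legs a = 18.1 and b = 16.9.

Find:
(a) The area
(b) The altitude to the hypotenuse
(a) The legs are perpendicular, so Area = ½·a·b = ½·18.1·16.9 = ½·305.89 = 152.945
(b) Hypotenuse c = √(a² + b²) = √(327.61 + 285.61) = √613.22 ≈ 24.7633
    Area = ½·c·h_c  ⇒  h_c = 2·Area/c = 305.89/24.7633 ≈ 12.3526

Area = 152.945, h_c = 12.35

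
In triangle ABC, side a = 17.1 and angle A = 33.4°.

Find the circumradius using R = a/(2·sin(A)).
R = a/(2·sin(A)) = 17.1/(2·sin(33.4°))
sin(33.4°) ≈ 0.550481
R ≈ 17.1/(2·0.550481) = 17.1/1.10096 ≈ 15.5319

R = 15.53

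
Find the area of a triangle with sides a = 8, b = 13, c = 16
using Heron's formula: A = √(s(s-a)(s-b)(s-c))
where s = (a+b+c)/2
s = (8 + 13 + 16)/2 = 37/2 = 18.5
s − a = 10.5, s − b = 5.5, s − c = 2.5
s(s−a)(s−b)(s−c) = 18.5·10.5·5.5·2.5 = 2670.9375
Area = √2670.9375 ≈ 51.6811

s = 18.5, Area = 51.68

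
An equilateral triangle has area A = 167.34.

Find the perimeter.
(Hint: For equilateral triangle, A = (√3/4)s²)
A = (√3/4)s²  ⇒  s² = 4A/√3 = 4·167.34/√3 = 669.36/1.73205 ≈ 386.455
s ≈ √386.455 ≈ 19.6585
Perimeter = 3s ≈ 3·19.6585 ≈ 58.9754

Perimeter = 58.98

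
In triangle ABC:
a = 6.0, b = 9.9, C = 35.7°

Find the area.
Two sides and the included angle (SAS): A = ½·a·b·sin(C) = ½·6.0·9.9·sin(35.7°)
sin(35.7°) ≈ 0.583541
A ≈ ½·59.4·0.583541 = 29.7·0.583541 ≈ 17.3312

Area = 17.33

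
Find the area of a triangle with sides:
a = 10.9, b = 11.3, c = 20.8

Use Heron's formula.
s = (10.9 + 11.3 + 20.8)/2 = 43/2 = 21.5
s − a = 10.6, s − b = 10.2, s − c = 0.7
s(s−a)(s−b)(s−c) = 21.5·10.6·10.2·0.7 ≈ 1627.21
Area = √1627.21 ≈ 40.3386

Area = 40.34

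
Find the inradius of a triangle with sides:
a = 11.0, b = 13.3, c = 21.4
r = Area/s where s is the semi-perimeter.
s = (11.0 + 13.3 + 21.4)/2 = 45.7/2 = 22.85
Area = √(s(s−a)(s−b)(s−c)) = √(22.85·11.85·9.55·1.45) ≈ √3749.52 ≈ 61.2333
r ≈ 61.2333/22.85 ≈ 2.6798

r = 2.68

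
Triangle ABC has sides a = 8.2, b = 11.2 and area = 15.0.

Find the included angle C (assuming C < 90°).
Area = ½·a·b·sin(C)  ⇒  sin(C) = 2·Area/(a·b) = 2·15.0/(8.2·11.2) = 30/91.84 ≈ 0.326655
C = arcsin(0.326655) ≈ 19.0659° (taking the acute solution since C < 90°)

C = 19.07°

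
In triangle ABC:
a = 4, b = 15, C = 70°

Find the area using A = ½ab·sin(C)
A = ½·a·b·sin(C) = ½·4·15·sin(70°)
sin(70°) ≈ 0.939693
A ≈ ½·60·0.939693 = 30·0.939693 ≈ 28.1908

Area = 28.19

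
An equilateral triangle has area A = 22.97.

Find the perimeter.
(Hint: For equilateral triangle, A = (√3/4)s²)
A = (√3/4)s²  ⇒  s² = 4A/√3 = 4·22.97/√3 = 91.88/1.73205 ≈ 53.0469
s ≈ √53.0469 ≈ 7.28333
Perimeter = 3s ≈ 3·7.28333 ≈ 21.85

Perimeter = 21.85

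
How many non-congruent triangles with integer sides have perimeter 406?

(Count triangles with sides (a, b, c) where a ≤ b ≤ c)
Let a ≤ b ≤ c with a + b + c = 406. The only binding inequality is a + b > c, i.e. 406 − c > c, so c < 406/2; and c ≥ 406/3 since c is the largest side.
So 136 ≤ c ≤ 202. For each c, b runs from ⌈(406 − c)/2⌉ up to c (then a = 406 − b − c satisfies 1 ≤ a ≤ b automatically), giving c − ⌈(406 − c)/2⌉ + 1 choices.
Summing over c: 2 + 3 + 5 + 6 + … + 99 + 101  (67 terms, c = 136, …, 202) = 3434
Check (closed form: nearest integer to p²/48 for even p, (p+3)²/48 for odd p): 406²/48 = 164836/48 ≈ 3434.08 → 3434

3434 triangles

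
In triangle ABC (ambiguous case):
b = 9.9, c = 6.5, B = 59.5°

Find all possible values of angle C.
b/sin(B) = c/sin(C)  ⇒  sin(C) = c·sin(B)/b = 6.5·sin(59.5°)/9.9
sin(59.5°) ≈ 0.861629
sin(C) ≈ 6.5·0.861629/9.9 ≈ 5.60059/9.9 ≈ 0.565716
Candidate 1: C₁ = arcsin(0.565716) ≈ 34.452°  →  A = 180° − 59.5° − 34.452° ≈ 86.048° > 0, valid
Candidate 2: C₂ = 180° − C₁ ≈ 145.548°  →  A = 180° − 59.5° − 145.548° ≈ -25.048° ≤ 0, not a valid triangle

C = 34.45° (one solution)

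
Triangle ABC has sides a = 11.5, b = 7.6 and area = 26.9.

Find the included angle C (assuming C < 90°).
Area = ½·a·b·sin(C)  ⇒  sin(C) = 2·Area/(a·b) = 2·26.9/(11.5·7.6) = 53.8/87.4 ≈ 0.615561
C = arcsin(0.615561) ≈ 37.9927° (taking the acute solution since C < 90°)

C = 37.99°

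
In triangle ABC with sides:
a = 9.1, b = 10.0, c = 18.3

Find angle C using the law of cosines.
c² = a² + b² − 2ab·cos(C)  ⇒  cos(C) = (a² + b² − c²)/(2ab)
cos(C) = (9.1² + 10.0² − 18.3²)/(2·9.1·10.0) = (82.81 + 100 − 334.89)/182 = -152.08/182 ≈ -0.835604
C = arccos(-0.835604) ≈ 146.679°

C = 146.7°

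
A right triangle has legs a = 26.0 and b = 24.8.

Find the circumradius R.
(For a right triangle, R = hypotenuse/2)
Hypotenuse c = √(a² + b²) = √(676 + 615.04) = √1291.04 ≈ 35.931
R = c/2 ≈ 35.931/2 ≈ 17.9655

R = 17.97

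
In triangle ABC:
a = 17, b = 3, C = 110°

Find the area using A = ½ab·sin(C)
A = ½·a·b·sin(C) = ½·17·3·sin(110°)
sin(110°) ≈ 0.939693
A ≈ ½·51·0.939693 = 25.5·0.939693 ≈ 23.9622

Area = 23.96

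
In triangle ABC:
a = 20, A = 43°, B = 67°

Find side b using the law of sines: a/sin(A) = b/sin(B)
a/sin(A) = b/sin(B)  ⇒  b = a·sin(B)/sin(A) = 20·sin(67°)/sin(43°)
sin(67°) ≈ 0.920505, sin(43°) ≈ 0.681998
b ≈ 20·0.920505/0.681998 ≈ 18.4101/0.681998 ≈ 26.9943

b = 26.99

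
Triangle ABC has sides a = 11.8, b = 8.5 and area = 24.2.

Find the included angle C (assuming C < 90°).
Area = ½·a·b·sin(C)  ⇒  sin(C) = 2·Area/(a·b) = 2·24.2/(11.8·8.5) = 48.4/100.3 ≈ 0.482552
C = arcsin(0.482552) ≈ 28.8522° (taking the acute solution since C < 90°)

C = 28.85°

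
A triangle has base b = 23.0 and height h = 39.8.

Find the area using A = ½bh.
A = ½·b·h = ½·23.0·39.8 = ½·915.4 = 457.7

Area = 457.7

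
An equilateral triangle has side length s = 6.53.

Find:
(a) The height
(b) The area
(a) The height splits the triangle into two 30-60-90 halves: h = s·√3/2 = 6.53·1.73205/2 ≈ 11.3103/2 ≈ 5.65515
(b) Area = (√3/4)·s² = (√3/4)·6.53² = (√3/4)·42.6409 ≈ 0.433013·42.6409 ≈ 18.4641

Height = 5.655, Area = 18.46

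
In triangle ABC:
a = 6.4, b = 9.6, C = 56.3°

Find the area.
Two sides and the included angle (SAS): A = ½·a·b·sin(C) = ½·6.4·9.6·sin(56.3°)
sin(56.3°) ≈ 0.831954
A ≈ ½·61.44·0.831954 = 30.72·0.831954 ≈ 25.5576

Area = 25.56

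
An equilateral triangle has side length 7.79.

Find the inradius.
r = Area/s with s the semi-perimeter.
Area = (√3/4)·7.79² = (√3/4)·60.6841 ≈ 0.433013·60.6841 ≈ 26.277
s = 3·7.79/2 = 11.685
r ≈ 26.277/11.685 ≈ 2.24878
(Equivalently r = side/(2√3) = 7.79/3.4641 ≈ 2.24878.)

r = 2.249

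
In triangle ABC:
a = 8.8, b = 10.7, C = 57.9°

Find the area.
Two sides and the included angle (SAS): A = ½·a·b·sin(C) = ½·8.8·10.7·sin(57.9°)
sin(57.9°) ≈ 0.847122
A ≈ ½·94.16·0.847122 = 47.08·0.847122 ≈ 39.8825

Area = 39.88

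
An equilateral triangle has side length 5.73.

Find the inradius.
r = Area/s with s the semi-perimeter.
Area = (√3/4)·5.73² = (√3/4)·32.8329 ≈ 0.433013·32.8329 ≈ 14.2171
s = 3·5.73/2 = 8.595
r ≈ 14.2171/8.595 ≈ 1.65411
(Equivalently r = side/(2√3) = 5.73/3.4641 ≈ 1.65411.)

r = 1.654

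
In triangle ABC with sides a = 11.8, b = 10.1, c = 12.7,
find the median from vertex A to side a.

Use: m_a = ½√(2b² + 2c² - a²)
m_a = ½√(2·10.1² + 2·12.7² − 11.8²) = ½√(2·102.01 + 2·161.29 − 139.24) = ½√(204.02 + 322.58 − 139.24) = ½√387.36
√387.36 ≈ 19.6815, so m_a ≈ 9.84073

m_a = 9.841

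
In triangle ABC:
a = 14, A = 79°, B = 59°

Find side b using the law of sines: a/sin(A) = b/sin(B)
a/sin(A) = b/sin(B)  ⇒  b = a·sin(B)/sin(A) = 14·sin(59°)/sin(79°)
sin(59°) ≈ 0.857167, sin(79°) ≈ 0.981627
b ≈ 14·0.857167/0.981627 ≈ 12.0003/0.981627 ≈ 12.2249

b = 12.22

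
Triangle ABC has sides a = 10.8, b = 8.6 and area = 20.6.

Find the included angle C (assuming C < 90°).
Area = ½·a·b·sin(C)  ⇒  sin(C) = 2·Area/(a·b) = 2·20.6/(10.8·8.6) = 41.2/92.88 ≈ 0.443583
C = arcsin(0.443583) ≈ 26.3327° (taking the acute solution since C < 90°)

C = 26.33°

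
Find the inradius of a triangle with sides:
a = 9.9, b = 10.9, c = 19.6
r = Area/s where s is the semi-perimeter.
s = (9.9 + 10.9 + 19.6)/2 = 40.4/2 = 20.2
Area = √(s(s−a)(s−b)(s−c)) = √(20.2·10.3·9.3·0.6) ≈ √1160.97 ≈ 34.0731
r ≈ 34.0731/20.2 ≈ 1.68679

r = 1.687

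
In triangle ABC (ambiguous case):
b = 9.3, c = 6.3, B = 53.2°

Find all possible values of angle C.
b/sin(B) = c/sin(C)  ⇒  sin(C) = c·sin(B)/b = 6.3·sin(53.2°)/9.3
sin(53.2°) ≈ 0.800731
sin(C) ≈ 6.3·0.800731/9.3 ≈ 5.04461/9.3 ≈ 0.542431
Candidate 1: C₁ = arcsin(0.542431) ≈ 32.8493°  →  A = 180° − 53.2° − 32.8493° ≈ 93.9507° > 0, valid
Candidate 2: C₂ = 180° − C₁ ≈ 147.151°  →  A = 180° − 53.2° − 147.151° ≈ -20.3507° ≤ 0, not a valid triangle

C = 32.85° (one solution)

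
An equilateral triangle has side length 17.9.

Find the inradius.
r = Area/s with s the semi-perimeter.
Area = (√3/4)·17.9² = (√3/4)·320.41 ≈ 0.433013·320.41 ≈ 138.742
s = 3·17.9/2 = 26.85
r ≈ 138.742/26.85 ≈ 5.16728
(Equivalently r = side/(2√3) = 17.9/3.4641 ≈ 5.16728.)

r = 5.167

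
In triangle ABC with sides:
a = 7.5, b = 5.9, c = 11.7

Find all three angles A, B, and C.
Law of cosines for each angle (a² = 56.25, b² = 34.81, c² = 136.89):
cos(A) = (b² + c² − a²)/(2bc) = (34.81 + 136.89 − 56.25)/(2·5.9·11.7) = 115.45/138.06 ≈ 0.836231  ⇒  A ≈ 33.2558°
cos(B) = (a² + c² − b²)/(2ac) = (56.25 + 136.89 − 34.81)/(2·7.5·11.7) = 158.33/175.5 ≈ 0.902165  ⇒  B ≈ 25.5558°
cos(C) = (a² + b² − c²)/(2ab) = (56.25 + 34.81 − 136.89)/(2·7.5·5.9) = -45.83/88.5 ≈ -0.517853  ⇒  C ≈ 121.188°
Check: A + B + C ≈ 180°

A = 33.26°, B = 25.56°, C = 121.2°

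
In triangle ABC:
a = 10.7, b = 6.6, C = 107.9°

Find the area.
Two sides and the included angle (SAS): A = ½·a·b·sin(C) = ½·10.7·6.6·sin(107.9°)
sin(107.9°) ≈ 0.951594
A ≈ ½·70.62·0.951594 = 35.31·0.951594 ≈ 33.6008

Area = 33.6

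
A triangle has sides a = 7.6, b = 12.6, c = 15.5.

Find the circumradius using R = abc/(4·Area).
First find the area with Heron's formula.
s = (7.6 + 12.6 + 15.5)/2 = 17.85
Area = √(s(s−a)(s−b)(s−c)) = √(17.85·10.25·5.25·2.35) ≈ √2257.3 ≈ 47.511
abc = 7.6·12.6·15.5 = 1484.28
R = abc/(4·Area) ≈ 1484.28/(4·47.511) = 1484.28/190.044 ≈ 7.81018

R = 7.81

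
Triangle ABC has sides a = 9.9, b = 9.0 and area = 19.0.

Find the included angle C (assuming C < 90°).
Area = ½·a·b·sin(C)  ⇒  sin(C) = 2·Area/(a·b) = 2·19.0/(9.9·9.0) = 38/89.1 ≈ 0.426487
C = arcsin(0.426487) ≈ 25.2448° (taking the acute solution since C < 90°)

C = 25.24°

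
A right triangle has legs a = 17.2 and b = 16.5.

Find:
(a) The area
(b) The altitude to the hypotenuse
(a) The legs are perpendicular, so Area = ½·a·b = ½·17.2·16.5 = ½·283.8 = 141.9
(b) Hypotenuse c = √(a² + b²) = √(295.84 + 272.25) = √568.09 ≈ 23.8346
    Area = ½·c·h_c  ⇒  h_c = 2·Area/c = 283.8/23.8346 ≈ 11.907

Area = 141.9, h_c = 11.91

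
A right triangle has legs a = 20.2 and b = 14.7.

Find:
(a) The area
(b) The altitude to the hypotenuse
(a) The legs are perpendicular, so Area = ½·a·b = ½·20.2·14.7 = ½·296.94 = 148.47
(b) Hypotenuse c = √(a² + b²) = √(408.04 + 216.09) = √624.13 ≈ 24.9826
    Area = ½·c·h_c  ⇒  h_c = 2·Area/c = 296.94/24.9826 ≈ 11.8859

Area = 148.47, h_c = 11.89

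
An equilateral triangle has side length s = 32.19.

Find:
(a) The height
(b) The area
(a) The height splits the triangle into two 30-60-90 halves: h = s·√3/2 = 32.19·1.73205/2 ≈ 55.7547/2 ≈ 27.8774
(b) Area = (√3/4)·s² = (√3/4)·32.19² = (√3/4)·1036.1961 ≈ 0.433013·1036.1961 ≈ 448.686

Height = 27.88, Area = 448.7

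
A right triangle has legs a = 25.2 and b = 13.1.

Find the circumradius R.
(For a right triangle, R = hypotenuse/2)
Hypotenuse c = √(a² + b²) = √(635.04 + 171.61) = √806.65 ≈ 28.4016
R = c/2 ≈ 28.4016/2 ≈ 14.2008

R = 14.2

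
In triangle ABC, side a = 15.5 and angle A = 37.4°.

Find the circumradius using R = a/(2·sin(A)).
R = a/(2·sin(A)) = 15.5/(2·sin(37.4°))
sin(37.4°) ≈ 0.607376
R ≈ 15.5/(2·0.607376) = 15.5/1.21475 ≈ 12.7598

R = 12.76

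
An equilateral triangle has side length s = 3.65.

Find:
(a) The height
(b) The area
(a) The height splits the triangle into two 30-60-90 halves: h = s·√3/2 = 3.65·1.73205/2 ≈ 6.32199/2 ≈ 3.16099
(b) Area = (√3/4)·s² = (√3/4)·3.65² = (√3/4)·13.3225 ≈ 0.433013·13.3225 ≈ 5.76881

Height = 3.161, Area = 5.769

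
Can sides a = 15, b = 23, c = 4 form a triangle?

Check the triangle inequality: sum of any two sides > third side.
a + b vs c: 15 + 23 = 38 > 4  ✓
a + c vs b: 15 + 4 = 19 ≤ 23  ✗
b + c vs a: 23 + 4 = 27 > 15  ✓

No: 15 + 4 = 19 is not > 23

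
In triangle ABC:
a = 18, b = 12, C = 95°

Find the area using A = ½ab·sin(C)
A = ½·a·b·sin(C) = ½·18·12·sin(95°)
sin(95°) ≈ 0.996195
A ≈ ½·216·0.996195 = 108·0.996195 ≈ 107.589

Area = 107.6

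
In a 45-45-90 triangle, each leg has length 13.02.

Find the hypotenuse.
In a 45-45-90 triangle the sides are in ratio 1 : 1 : √2, so hypotenuse = leg·√2.
Hypotenuse = 13.02·√2 ≈ 13.02·1.41421 ≈ 18.4131

Hypotenuse = 13.02√2 = 18.41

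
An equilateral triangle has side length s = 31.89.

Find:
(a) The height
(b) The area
(a) The height splits the triangle into two 30-60-90 halves: h = s·√3/2 = 31.89·1.73205/2 ≈ 55.2351/2 ≈ 27.6176
(b) Area = (√3/4)·s² = (√3/4)·31.89² = (√3/4)·1016.9721 ≈ 0.433013·1016.9721 ≈ 440.362

Height = 27.62, Area = 440.4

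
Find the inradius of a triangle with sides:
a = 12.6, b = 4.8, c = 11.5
r = Area/s where s is the semi-perimeter.
s = (12.6 + 4.8 + 11.5)/2 = 28.9/2 = 14.45
Area = √(s(s−a)(s−b)(s−c)) = √(14.45·1.85·9.65·2.95) ≈ √761.007 ≈ 27.5864
r ≈ 27.5864/14.45 ≈ 1.90909

r = 1.909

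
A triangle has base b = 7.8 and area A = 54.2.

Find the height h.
A = ½·b·h  ⇒  h = 2A/b = 2·54.2/7.8 = 108.4/7.8 ≈ 13.8974

h = 13.9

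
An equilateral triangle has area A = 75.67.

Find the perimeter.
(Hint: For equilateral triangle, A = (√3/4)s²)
A = (√3/4)s²  ⇒  s² = 4A/√3 = 4·75.67/√3 = 302.68/1.73205 ≈ 174.752
s ≈ √174.752 ≈ 13.2194
Perimeter = 3s ≈ 3·13.2194 ≈ 39.6582

Perimeter = 39.66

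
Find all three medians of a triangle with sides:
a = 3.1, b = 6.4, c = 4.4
Median formula: m_a = ½√(2b² + 2c² − a²) (and cyclically). a² = 9.61, b² = 40.96, c² = 19.36.
m_a = ½√(2·40.96 + 2·19.36 − 9.61) = ½√111.03 ≈ ½·10.5371 ≈ 5.26854
m_b = ½√(2·9.61 + 2·19.36 − 40.96) = ½√16.98 ≈ ½·4.12068 ≈ 2.06034
m_c = ½√(2·9.61 + 2·40.96 − 19.36) = ½√81.78 ≈ ½·9.04323 ≈ 4.52161

m_a = 5.269, m_b = 2.06, m_c = 4.522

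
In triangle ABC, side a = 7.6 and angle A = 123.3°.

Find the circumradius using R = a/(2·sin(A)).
R = a/(2·sin(A)) = 7.6/(2·sin(123.3°))
sin(123.3°) ≈ 0.835807
R ≈ 7.6/(2·0.835807) = 7.6/1.67161 ≈ 4.5465

R = 4.547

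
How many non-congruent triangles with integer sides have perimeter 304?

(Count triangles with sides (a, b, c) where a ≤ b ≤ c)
Let a ≤ b ≤ c with a + b + c = 304. The only binding inequality is a + b > c, i.e. 304 − c > c, so c < 304/2; and c ≥ 304/3 since c is the largest side.
So 102 ≤ c ≤ 151. For each c, b runs from ⌈(304 − c)/2⌉ up to c (then a = 304 − b − c satisfies 1 ≤ a ≤ b automatically), giving c − ⌈(304 − c)/2⌉ + 1 choices.
Summing over c: 2 + 3 + 5 + 6 + … + 74 + 75  (50 terms, c = 102, …, 151) = 1925
Check (closed form: nearest integer to p²/48 for even p, (p+3)²/48 for odd p): 304²/48 = 92416/48 ≈ 1925.33 → 1925

1925 triangles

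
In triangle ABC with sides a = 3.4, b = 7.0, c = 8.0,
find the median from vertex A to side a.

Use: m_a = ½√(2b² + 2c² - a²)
m_a = ½√(2·7.0² + 2·8.0² − 3.4²) = ½√(2·49 + 2·64 − 11.56) = ½√(98 + 128 − 11.56) = ½√214.44
√214.44 ≈ 14.6438, so m_a ≈ 7.32189

m_a = 7.322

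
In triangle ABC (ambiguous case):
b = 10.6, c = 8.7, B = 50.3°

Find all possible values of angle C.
b/sin(B) = c/sin(C)  ⇒  sin(C) = c·sin(B)/b = 8.7·sin(50.3°)/10.6
sin(50.3°) ≈ 0.7694
sin(C) ≈ 8.7·0.7694/10.6 ≈ 6.69378/10.6 ≈ 0.631488
Candidate 1: C₁ = arcsin(0.631488) ≈ 39.16°  →  A = 180° − 50.3° − 39.16° ≈ 90.54° > 0, valid
Candidate 2: C₂ = 180° − C₁ ≈ 140.84°  →  A = 180° − 50.3° − 140.84° ≈ -11.14° ≤ 0, not a valid triangle

C = 39.16° (one solution)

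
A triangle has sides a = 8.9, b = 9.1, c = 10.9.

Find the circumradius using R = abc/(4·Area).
First find the area with Heron's formula.
s = (8.9 + 9.1 + 10.9)/2 = 14.45
Area = √(s(s−a)(s−b)(s−c)) = √(14.45·5.55·5.35·3.55) ≈ √1523.15 ≈ 39.0276
abc = 8.9·9.1·10.9 = 882.791
R = abc/(4·Area) ≈ 882.791/(4·39.0276) = 882.791/156.11 ≈ 5.65492

R = 5.655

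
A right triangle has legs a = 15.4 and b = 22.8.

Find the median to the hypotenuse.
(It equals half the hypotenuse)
Hypotenuse c = √(a² + b²) = √(237.16 + 519.84) = √757 ≈ 27.5136
Median to hypotenuse = c/2 ≈ 27.5136/2 ≈ 13.7568

Median = 13.76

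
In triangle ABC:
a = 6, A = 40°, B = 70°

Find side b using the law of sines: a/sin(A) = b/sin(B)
a/sin(A) = b/sin(B)  ⇒  b = a·sin(B)/sin(A) = 6·sin(70°)/sin(40°)
sin(70°) ≈ 0.939693, sin(40°) ≈ 0.642788
b ≈ 6·0.939693/0.642788 ≈ 5.63816/0.642788 ≈ 8.77141

b = 8.771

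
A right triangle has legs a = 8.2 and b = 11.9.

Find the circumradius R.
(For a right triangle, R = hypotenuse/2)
Hypotenuse c = √(a² + b²) = √(67.24 + 141.61) = √208.85 ≈ 14.4516
R = c/2 ≈ 14.4516/2 ≈ 7.22582

R = 7.226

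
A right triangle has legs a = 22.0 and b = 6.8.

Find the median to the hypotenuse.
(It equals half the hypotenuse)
Hypotenuse c = √(a² + b²) = √(484 + 46.24) = √530.24 ≈ 23.0269
Median to hypotenuse = c/2 ≈ 23.0269/2 ≈ 11.5135

Median = 11.51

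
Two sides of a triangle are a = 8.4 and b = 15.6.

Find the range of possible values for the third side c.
Triangle inequality: |a − b| < c < a + b
|a − b| = |8.4 − 15.6| = 7.2
a + b = 8.4 + 15.6 = 24

7.2 < c < 24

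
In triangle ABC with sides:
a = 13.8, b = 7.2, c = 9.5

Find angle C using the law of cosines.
c² = a² + b² − 2ab·cos(C)  ⇒  cos(C) = (a² + b² − c²)/(2ab)
cos(C) = (13.8² + 7.2² − 9.5²)/(2·13.8·7.2) = (190.44 + 51.84 − 90.25)/198.72 = 152.03/198.72 ≈ 0.765046
C = arccos(0.765046) ≈ 40.0889°

C = 40.09°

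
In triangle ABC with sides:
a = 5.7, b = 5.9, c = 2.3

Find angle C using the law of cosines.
c² = a² + b² − 2ab·cos(C)  ⇒  cos(C) = (a² + b² − c²)/(2ab)
cos(C) = (5.7² + 5.9² − 2.3²)/(2·5.7·5.9) = (32.49 + 34.81 − 5.29)/67.26 = 62.01/67.26 ≈ 0.921945
C = arccos(0.921945) ≈ 22.7879°

C = 22.79°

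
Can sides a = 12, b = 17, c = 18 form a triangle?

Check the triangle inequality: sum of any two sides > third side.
a + b vs c: 12 + 17 = 29 > 18  ✓
a + c vs b: 12 + 18 = 30 > 17  ✓
b + c vs a: 17 + 18 = 35 > 12  ✓

Yes, triangle inequality satisfied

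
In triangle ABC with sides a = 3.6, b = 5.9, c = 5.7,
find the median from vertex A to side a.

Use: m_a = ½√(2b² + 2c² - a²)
m_a = ½√(2·5.9² + 2·5.7² − 3.6²) = ½√(2·34.81 + 2·32.49 − 12.96) = ½√(69.62 + 64.98 − 12.96) = ½√121.64
√121.64 ≈ 11.0291, so m_a ≈ 5.51453

m_a = 5.515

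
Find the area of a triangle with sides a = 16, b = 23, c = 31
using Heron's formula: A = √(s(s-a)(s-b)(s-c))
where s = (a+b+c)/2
s = (16 + 23 + 31)/2 = 70/2 = 35
s − a = 19, s − b = 12, s − c = 4
s(s−a)(s−b)(s−c) = 35·19·12·4 = 31920
Area = √31920 ≈ 178.662

s = 35.0, Area = 178.7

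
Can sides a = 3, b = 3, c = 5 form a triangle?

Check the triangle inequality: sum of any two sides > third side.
a + b vs c: 3 + 3 = 6 > 5  ✓
a + c vs b: 3 + 5 = 8 > 3  ✓
b + c vs a: 3 + 5 = 8 > 3  ✓

Yes, triangle inequality satisfied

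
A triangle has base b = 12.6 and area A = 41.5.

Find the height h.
A = ½·b·h  ⇒  h = 2A/b = 2·41.5/12.6 = 83/12.6 ≈ 6.5873

h = 6.587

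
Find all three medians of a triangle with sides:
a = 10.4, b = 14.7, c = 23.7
Median formula: m_a = ½√(2b² + 2c² − a²) (and cyclically). a² = 108.16, b² = 216.09, c² = 561.69.
m_a = ½√(2·216.09 + 2·561.69 − 108.16) = ½√1447.4 ≈ ½·38.0447 ≈ 19.0224
m_b = ½√(2·108.16 + 2·561.69 − 216.09) = ½√1123.61 ≈ ½·33.5203 ≈ 16.7601
m_c = ½√(2·108.16 + 2·216.09 − 561.69) = ½√86.81 ≈ ½·9.31719 ≈ 4.65859

m_a = 19.02, m_b = 16.76, m_c = 4.659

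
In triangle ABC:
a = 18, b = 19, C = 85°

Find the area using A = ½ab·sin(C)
A = ½·a·b·sin(C) = ½·18·19·sin(85°)
sin(85°) ≈ 0.996195
A ≈ ½·342·0.996195 = 171·0.996195 ≈ 170.349

Area = 170.3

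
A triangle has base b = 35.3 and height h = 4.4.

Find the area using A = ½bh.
A = ½·b·h = ½·35.3·4.4 = ½·155.32 = 77.66

Area = 77.66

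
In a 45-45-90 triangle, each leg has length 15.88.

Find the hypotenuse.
In a 45-45-90 triangle the sides are in ratio 1 : 1 : √2, so hypotenuse = leg·√2.
Hypotenuse = 15.88·√2 ≈ 15.88·1.41421 ≈ 22.4577

Hypotenuse = 15.88√2 = 22.46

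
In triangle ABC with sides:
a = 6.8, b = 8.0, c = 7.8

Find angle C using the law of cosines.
c² = a² + b² − 2ab·cos(C)  ⇒  cos(C) = (a² + b² − c²)/(2ab)
cos(C) = (6.8² + 8.0² − 7.8²)/(2·6.8·8.0) = (46.24 + 64 − 60.84)/108.8 = 49.4/108.8 ≈ 0.454044
C = arccos(0.454044) ≈ 62.9966°

C = 63°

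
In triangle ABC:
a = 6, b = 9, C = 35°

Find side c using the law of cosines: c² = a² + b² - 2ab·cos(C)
c² = 6² + 9² − 2·6·9·cos(35°)
cos(35°) ≈ 0.819152
c² ≈ 36 + 81 − 108·(0.819152) ≈ 117 − 88.4684 ≈ 28.5316
c ≈ √28.5316 ≈ 5.3415

c = 5.341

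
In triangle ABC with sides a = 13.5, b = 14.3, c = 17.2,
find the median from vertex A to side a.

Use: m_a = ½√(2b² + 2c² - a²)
m_a = ½√(2·14.3² + 2·17.2² − 13.5²) = ½√(2·204.49 + 2·295.84 − 182.25) = ½√(408.98 + 591.68 − 182.25) = ½√818.41
√818.41 ≈ 28.6079, so m_a ≈ 14.3039

m_a = 14.3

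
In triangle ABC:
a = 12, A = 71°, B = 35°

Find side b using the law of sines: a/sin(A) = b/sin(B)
a/sin(A) = b/sin(B)  ⇒  b = a·sin(B)/sin(A) = 12·sin(35°)/sin(71°)
sin(35°) ≈ 0.573576, sin(71°) ≈ 0.945519
b ≈ 12·0.573576/0.945519 ≈ 6.88292/0.945519 ≈ 7.27952

b = 7.28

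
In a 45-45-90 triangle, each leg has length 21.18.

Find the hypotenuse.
In a 45-45-90 triangle the sides are in ratio 1 : 1 : √2, so hypotenuse = leg·√2.
Hypotenuse = 21.18·√2 ≈ 21.18·1.41421 ≈ 29.953

Hypotenuse = 21.18√2 = 29.95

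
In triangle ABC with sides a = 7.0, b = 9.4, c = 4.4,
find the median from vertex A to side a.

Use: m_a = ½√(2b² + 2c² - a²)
m_a = ½√(2·9.4² + 2·4.4² − 7.0²) = ½√(2·88.36 + 2·19.36 − 49) = ½√(176.72 + 38.72 − 49) = ½√166.44
√166.44 ≈ 12.9012, so m_a ≈ 6.45058

m_a = 6.451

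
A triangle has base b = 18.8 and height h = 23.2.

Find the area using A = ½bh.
A = ½·b·h = ½·18.8·23.2 = ½·436.16 = 218.08

Area = 218.08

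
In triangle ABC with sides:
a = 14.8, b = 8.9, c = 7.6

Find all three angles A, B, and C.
Law of cosines for each angle (a² = 219.04, b² = 79.21, c² = 57.76):
cos(A) = (b² + c² − a²)/(2bc) = (79.21 + 57.76 − 219.04)/(2·8.9·7.6) = -82.07/135.28 ≈ -0.606668  ⇒  A ≈ 127.349°
cos(B) = (a² + c² − b²)/(2ac) = (219.04 + 57.76 − 79.21)/(2·14.8·7.6) = 197.59/224.96 ≈ 0.878334  ⇒  B ≈ 28.558°
cos(C) = (a² + b² − c²)/(2ab) = (219.04 + 79.21 − 57.76)/(2·14.8·8.9) = 240.49/263.44 ≈ 0.912883  ⇒  C ≈ 24.0931°
Check: A + B + C ≈ 180°

A = 127.3°, B = 28.56°, C = 24.09°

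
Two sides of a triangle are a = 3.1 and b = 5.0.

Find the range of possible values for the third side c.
Triangle inequality: |a − b| < c < a + b
|a − b| = |3.1 − 5.0| = 1.9
a + b = 3.1 + 5.0 = 8.1

1.9 < c < 8.1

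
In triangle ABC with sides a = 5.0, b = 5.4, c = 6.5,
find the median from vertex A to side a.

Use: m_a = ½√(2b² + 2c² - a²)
m_a = ½√(2·5.4² + 2·6.5² − 5.0²) = ½√(2·29.16 + 2·42.25 − 25) = ½√(58.32 + 84.5 − 25) = ½√117.82
√117.82 ≈ 10.8545, so m_a ≈ 5.42725

m_a = 5.427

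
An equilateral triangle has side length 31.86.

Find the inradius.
r = Area/s with s the semi-perimeter.
Area = (√3/4)·31.86² = (√3/4)·1015.0596 ≈ 0.433013·1015.0596 ≈ 439.534
s = 3·31.86/2 = 47.79
r ≈ 439.534/47.79 ≈ 9.19719
(Equivalently r = side/(2√3) = 31.86/3.4641 ≈ 9.19719.)

r = 9.197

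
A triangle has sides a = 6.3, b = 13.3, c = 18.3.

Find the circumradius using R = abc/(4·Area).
First find the area with Heron's formula.
s = (6.3 + 13.3 + 18.3)/2 = 18.95
Area = √(s(s−a)(s−b)(s−c)) = √(18.95·12.65·5.65·0.65) ≈ √880.363 ≈ 29.6709
abc = 6.3·13.3·18.3 = 1533.357
R = abc/(4·Area) ≈ 1533.357/(4·29.6709) = 1533.357/118.684 ≈ 12.9197

R = 12.92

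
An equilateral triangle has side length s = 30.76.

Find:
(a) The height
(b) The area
(a) The height splits the triangle into two 30-60-90 halves: h = s·√3/2 = 30.76·1.73205/2 ≈ 53.2779/2 ≈ 26.6389
(b) Area = (√3/4)·s² = (√3/4)·30.76² = (√3/4)·946.1776 ≈ 0.433013·946.1776 ≈ 409.707

Height = 26.64, Area = 409.7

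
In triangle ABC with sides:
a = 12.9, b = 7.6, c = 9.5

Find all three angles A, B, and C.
Law of cosines for each angle (a² = 166.41, b² = 57.76, c² = 90.25):
cos(A) = (b² + c² − a²)/(2bc) = (57.76 + 90.25 − 166.41)/(2·7.6·9.5) = -18.4/144.4 ≈ -0.127424  ⇒  A ≈ 97.3208°
cos(B) = (a² + c² − b²)/(2ac) = (166.41 + 90.25 − 57.76)/(2·12.9·9.5) = 198.9/245.1 ≈ 0.811506  ⇒  B ≈ 35.7567°
cos(C) = (a² + b² − c²)/(2ab) = (166.41 + 57.76 − 90.25)/(2·12.9·7.6) = 133.92/196.08 ≈ 0.682987  ⇒  C ≈ 46.9225°
Check: A + B + C ≈ 180°

A = 97.32°, B = 35.76°, C = 46.92°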